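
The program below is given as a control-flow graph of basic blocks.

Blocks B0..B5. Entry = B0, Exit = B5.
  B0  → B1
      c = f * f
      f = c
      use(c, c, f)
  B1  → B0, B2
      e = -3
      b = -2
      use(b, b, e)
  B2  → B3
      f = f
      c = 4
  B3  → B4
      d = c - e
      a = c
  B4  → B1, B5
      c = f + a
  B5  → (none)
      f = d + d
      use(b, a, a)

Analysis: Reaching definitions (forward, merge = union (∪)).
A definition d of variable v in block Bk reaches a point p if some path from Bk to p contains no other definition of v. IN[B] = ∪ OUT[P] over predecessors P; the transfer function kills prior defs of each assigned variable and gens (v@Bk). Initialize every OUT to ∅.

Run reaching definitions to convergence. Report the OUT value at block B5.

Per-block solution:
  B0:   IN={a@B3, b@B1, c@B0, c@B4, d@B3, e@B1, f@B0, f@B2}   OUT={a@B3, b@B1, c@B0, d@B3, e@B1, f@B0}
  B1:   IN={a@B3, b@B1, c@B0, c@B4, d@B3, e@B1, f@B0, f@B2}   OUT={a@B3, b@B1, c@B0, c@B4, d@B3, e@B1, f@B0, f@B2}
  B2:   IN={a@B3, b@B1, c@B0, c@B4, d@B3, e@B1, f@B0, f@B2}   OUT={a@B3, b@B1, c@B2, d@B3, e@B1, f@B2}
  B3:   IN={a@B3, b@B1, c@B2, d@B3, e@B1, f@B2}   OUT={a@B3, b@B1, c@B2, d@B3, e@B1, f@B2}
  B4:   IN={a@B3, b@B1, c@B2, d@B3, e@B1, f@B2}   OUT={a@B3, b@B1, c@B4, d@B3, e@B1, f@B2}
  B5:   IN={a@B3, b@B1, c@B4, d@B3, e@B1, f@B2}   OUT={a@B3, b@B1, c@B4, d@B3, e@B1, f@B5}

Merge at B5: IN[B5] = OUT[B4] = {a@B3, b@B1, c@B4, d@B3, e@B1, f@B2}
Applying B5's transfer function to that IN value gives OUT[B5] (row B5 above).

Answer: {a@B3, b@B1, c@B4, d@B3, e@B1, f@B5}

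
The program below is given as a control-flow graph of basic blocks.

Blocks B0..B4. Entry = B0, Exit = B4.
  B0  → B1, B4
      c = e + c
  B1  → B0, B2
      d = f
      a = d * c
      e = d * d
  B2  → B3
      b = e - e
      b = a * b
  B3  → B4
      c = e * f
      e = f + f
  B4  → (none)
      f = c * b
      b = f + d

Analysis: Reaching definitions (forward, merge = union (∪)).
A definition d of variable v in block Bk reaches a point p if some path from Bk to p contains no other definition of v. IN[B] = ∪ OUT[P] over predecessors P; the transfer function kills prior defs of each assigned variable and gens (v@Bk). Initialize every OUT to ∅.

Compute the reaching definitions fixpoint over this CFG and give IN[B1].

Fixpoint table:
  B0:   IN={a@B1, c@B0, d@B1, e@B1}   OUT={a@B1, c@B0, d@B1, e@B1}
  B1:   IN={a@B1, c@B0, d@B1, e@B1}   OUT={a@B1, c@B0, d@B1, e@B1}
  B2:   IN={a@B1, c@B0, d@B1, e@B1}   OUT={a@B1, b@B2, c@B0, d@B1, e@B1}
  B3:   IN={a@B1, b@B2, c@B0, d@B1, e@B1}   OUT={a@B1, b@B2, c@B3, d@B1, e@B3}
  B4:   IN={a@B1, b@B2, c@B0, c@B3, d@B1, e@B1, e@B3}   OUT={a@B1, b@B4, c@B0, c@B3, d@B1, e@B1, e@B3, f@B4}

Merge at B1: IN[B1] = OUT[B0] = {a@B1, c@B0, d@B1, e@B1}

Answer: {a@B1, c@B0, d@B1, e@B1}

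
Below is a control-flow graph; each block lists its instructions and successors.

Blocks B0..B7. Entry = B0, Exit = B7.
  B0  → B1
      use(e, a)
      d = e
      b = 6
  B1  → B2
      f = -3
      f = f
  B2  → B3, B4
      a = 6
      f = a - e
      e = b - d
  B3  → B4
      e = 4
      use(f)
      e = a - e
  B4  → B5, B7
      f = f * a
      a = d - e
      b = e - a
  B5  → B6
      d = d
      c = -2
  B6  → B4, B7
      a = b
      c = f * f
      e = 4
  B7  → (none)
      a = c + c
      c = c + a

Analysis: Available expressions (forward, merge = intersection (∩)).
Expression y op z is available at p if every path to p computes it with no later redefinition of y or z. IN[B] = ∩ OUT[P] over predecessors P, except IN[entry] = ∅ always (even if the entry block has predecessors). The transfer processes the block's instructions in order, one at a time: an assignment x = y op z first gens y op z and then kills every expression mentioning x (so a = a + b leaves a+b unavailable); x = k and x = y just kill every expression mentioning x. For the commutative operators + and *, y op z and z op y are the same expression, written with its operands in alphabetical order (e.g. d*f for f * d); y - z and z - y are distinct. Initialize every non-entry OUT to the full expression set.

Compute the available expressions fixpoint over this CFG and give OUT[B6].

Answer: {f*f}

Derivation:
Per-block solution:
  B0:  IN={}  OUT={}
  B1:  IN={}  OUT={}
  B2:  IN={}  OUT={b-d}
  B3:  IN={b-d}  OUT={b-d}
  B4:  IN={}  OUT={d-e, e-a}
  B5:  IN={d-e, e-a}  OUT={e-a}
  B6:  IN={e-a}  OUT={f*f}
  B7:  IN={}  OUT={}

Merge at B6: IN[B6] = OUT[B5] = {e-a}
Applying B6's transfer function to that IN value gives OUT[B6] (row B6 above).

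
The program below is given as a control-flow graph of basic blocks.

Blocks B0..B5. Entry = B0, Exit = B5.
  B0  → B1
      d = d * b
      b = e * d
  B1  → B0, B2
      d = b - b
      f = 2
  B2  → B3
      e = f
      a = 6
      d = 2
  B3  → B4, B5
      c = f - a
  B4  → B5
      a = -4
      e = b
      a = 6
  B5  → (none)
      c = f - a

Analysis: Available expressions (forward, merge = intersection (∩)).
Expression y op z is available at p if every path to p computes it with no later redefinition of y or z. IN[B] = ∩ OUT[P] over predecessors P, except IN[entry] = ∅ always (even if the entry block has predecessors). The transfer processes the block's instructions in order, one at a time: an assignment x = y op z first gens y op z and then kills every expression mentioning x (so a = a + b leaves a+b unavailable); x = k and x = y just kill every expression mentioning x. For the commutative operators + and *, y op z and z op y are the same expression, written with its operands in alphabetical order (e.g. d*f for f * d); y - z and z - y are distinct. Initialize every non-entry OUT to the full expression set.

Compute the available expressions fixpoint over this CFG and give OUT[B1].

Converged values:
  B0:  IN={}  OUT={d*e}
  B1:  IN={d*e}  OUT={b-b}
  B2:  IN={b-b}  OUT={b-b}
  B3:  IN={b-b}  OUT={b-b, f-a}
  B4:  IN={b-b, f-a}  OUT={b-b}
  B5:  IN={b-b}  OUT={b-b, f-a}

Merge at B1: IN[B1] = OUT[B0] = {d*e}
Applying B1's transfer function to that IN value gives OUT[B1] (row B1 above).

Answer: {b-b}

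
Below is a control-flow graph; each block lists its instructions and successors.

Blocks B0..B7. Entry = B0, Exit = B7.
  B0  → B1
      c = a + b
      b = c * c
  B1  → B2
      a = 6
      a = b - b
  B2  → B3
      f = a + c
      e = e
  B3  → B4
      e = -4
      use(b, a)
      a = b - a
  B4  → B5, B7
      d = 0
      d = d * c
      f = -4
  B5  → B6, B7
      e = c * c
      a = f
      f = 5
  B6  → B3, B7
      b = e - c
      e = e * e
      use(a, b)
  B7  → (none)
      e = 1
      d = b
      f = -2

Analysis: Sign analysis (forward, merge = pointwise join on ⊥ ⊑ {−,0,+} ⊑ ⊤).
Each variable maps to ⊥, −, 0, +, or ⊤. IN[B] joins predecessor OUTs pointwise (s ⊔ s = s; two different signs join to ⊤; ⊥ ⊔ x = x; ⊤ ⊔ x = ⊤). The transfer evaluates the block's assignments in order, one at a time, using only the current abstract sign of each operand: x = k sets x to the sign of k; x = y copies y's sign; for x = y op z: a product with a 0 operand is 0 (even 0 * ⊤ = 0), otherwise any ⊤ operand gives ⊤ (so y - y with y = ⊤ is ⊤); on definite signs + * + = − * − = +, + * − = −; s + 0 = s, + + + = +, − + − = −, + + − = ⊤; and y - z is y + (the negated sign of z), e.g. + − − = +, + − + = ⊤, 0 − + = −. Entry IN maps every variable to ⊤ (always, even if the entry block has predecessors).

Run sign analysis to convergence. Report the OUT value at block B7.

Converged values:
  B0:  IN=(all ⊤)  OUT=(all ⊤)
  B1:  IN=(all ⊤)  OUT=(all ⊤)
  B2:  IN=(all ⊤)  OUT=(all ⊤)
  B3:  IN=(all ⊤)  OUT={e:-; rest ⊤}
  B4:  IN={e:-; rest ⊤}  OUT={d:0, e:-, f:-; rest ⊤}
  B5:  IN={d:0, e:-, f:-; rest ⊤}  OUT={a:-, d:0, f:+; rest ⊤}
  B6:  IN={a:-, d:0, f:+; rest ⊤}  OUT={a:-, d:0, f:+; rest ⊤}
  B7:  IN={d:0; rest ⊤}  OUT={e:+, f:-; rest ⊤}

Merge at B7: IN[B7] = OUT[B4] ⊔ OUT[B5] ⊔ OUT[B6] = {a: ⊤, b: ⊤, c: ⊤, d: 0, e: ⊤, f: ⊤}
Applying B7's transfer function to that IN value gives OUT[B7] (row B7 above).

Answer: {a: ⊤, b: ⊤, c: ⊤, d: ⊤, e: +, f: -}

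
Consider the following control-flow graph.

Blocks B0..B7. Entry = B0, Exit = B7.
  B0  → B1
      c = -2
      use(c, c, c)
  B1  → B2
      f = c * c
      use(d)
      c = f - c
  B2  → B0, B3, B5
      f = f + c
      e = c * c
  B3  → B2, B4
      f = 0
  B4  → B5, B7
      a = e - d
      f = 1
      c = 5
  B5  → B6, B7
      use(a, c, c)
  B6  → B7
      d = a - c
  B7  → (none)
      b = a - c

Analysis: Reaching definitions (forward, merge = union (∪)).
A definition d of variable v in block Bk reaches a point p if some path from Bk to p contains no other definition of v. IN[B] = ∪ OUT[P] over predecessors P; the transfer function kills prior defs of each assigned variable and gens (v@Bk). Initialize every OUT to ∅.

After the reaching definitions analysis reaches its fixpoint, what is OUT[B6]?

Answer: {a@B4, c@B1, c@B4, d@B6, e@B2, f@B2, f@B4}

Derivation:
Per-block solution:
  B0: | IN={c@B1, e@B2, f@B2} | OUT={c@B0, e@B2, f@B2}
  B1: | IN={c@B0, e@B2, f@B2} | OUT={c@B1, e@B2, f@B1}
  B2: | IN={c@B1, e@B2, f@B1, f@B3} | OUT={c@B1, e@B2, f@B2}
  B3: | IN={c@B1, e@B2, f@B2} | OUT={c@B1, e@B2, f@B3}
  B4: | IN={c@B1, e@B2, f@B3} | OUT={a@B4, c@B4, e@B2, f@B4}
  B5: | IN={a@B4, c@B1, c@B4, e@B2, f@B2, f@B4} | OUT={a@B4, c@B1, c@B4, e@B2, f@B2, f@B4}
  B6: | IN={a@B4, c@B1, c@B4, e@B2, f@B2, f@B4} | OUT={a@B4, c@B1, c@B4, d@B6, e@B2, f@B2, f@B4}
  B7: | IN={a@B4, c@B1, c@B4, d@B6, e@B2, f@B2, f@B4} | OUT={a@B4, b@B7, c@B1, c@B4, d@B6, e@B2, f@B2, f@B4}

Merge at B6: IN[B6] = OUT[B5] = {a@B4, c@B1, c@B4, e@B2, f@B2, f@B4}
Applying B6's transfer function to that IN value gives OUT[B6] (row B6 above).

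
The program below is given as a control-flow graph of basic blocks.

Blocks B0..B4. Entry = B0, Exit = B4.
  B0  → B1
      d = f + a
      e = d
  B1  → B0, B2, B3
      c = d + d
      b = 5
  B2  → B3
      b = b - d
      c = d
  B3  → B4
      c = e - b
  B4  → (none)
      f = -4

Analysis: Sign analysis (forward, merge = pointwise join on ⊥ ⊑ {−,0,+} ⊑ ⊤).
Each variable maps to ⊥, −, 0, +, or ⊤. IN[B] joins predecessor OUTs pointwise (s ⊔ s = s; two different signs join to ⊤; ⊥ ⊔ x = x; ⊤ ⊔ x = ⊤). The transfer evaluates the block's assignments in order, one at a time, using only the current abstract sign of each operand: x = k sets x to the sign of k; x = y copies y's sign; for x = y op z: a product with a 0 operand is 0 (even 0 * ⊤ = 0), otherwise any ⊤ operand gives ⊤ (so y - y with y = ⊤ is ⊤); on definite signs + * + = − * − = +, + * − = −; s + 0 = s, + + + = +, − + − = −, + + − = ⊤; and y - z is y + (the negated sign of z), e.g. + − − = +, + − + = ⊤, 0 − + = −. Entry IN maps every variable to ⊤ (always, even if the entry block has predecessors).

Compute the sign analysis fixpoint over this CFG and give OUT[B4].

Fixpoint table:
  B0:  IN=(all ⊤)  OUT=(all ⊤)
  B1:  IN=(all ⊤)  OUT={b:+; rest ⊤}
  B2:  IN={b:+; rest ⊤}  OUT=(all ⊤)
  B3:  IN=(all ⊤)  OUT=(all ⊤)
  B4:  IN=(all ⊤)  OUT={f:-; rest ⊤}

Merge at B4: IN[B4] = OUT[B3] = {a: ⊤, b: ⊤, c: ⊤, d: ⊤, e: ⊤, f: ⊤}
Applying B4's transfer function to that IN value gives OUT[B4] (row B4 above).

Answer: {a: ⊤, b: ⊤, c: ⊤, d: ⊤, e: ⊤, f: -}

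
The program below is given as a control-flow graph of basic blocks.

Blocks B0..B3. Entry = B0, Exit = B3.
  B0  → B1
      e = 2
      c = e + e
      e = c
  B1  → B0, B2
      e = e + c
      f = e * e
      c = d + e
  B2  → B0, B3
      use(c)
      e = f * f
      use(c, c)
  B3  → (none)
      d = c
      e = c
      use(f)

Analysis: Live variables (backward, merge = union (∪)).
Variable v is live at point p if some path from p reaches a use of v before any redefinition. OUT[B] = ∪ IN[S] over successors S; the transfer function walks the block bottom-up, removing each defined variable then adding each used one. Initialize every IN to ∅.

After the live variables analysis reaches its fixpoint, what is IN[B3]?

Per-block solution:
  B0:  IN={d}  OUT={c, d, e}
  B1:  IN={c, d, e}  OUT={c, d, f}
  B2:  IN={c, d, f}  OUT={c, d, f}
  B3:  IN={c, f}  OUT={}

B3 is the boundary node: OUT[B3] = {}
Applying B3's transfer function to that OUT value gives IN[B3] (row B3 above).

Answer: {c, f}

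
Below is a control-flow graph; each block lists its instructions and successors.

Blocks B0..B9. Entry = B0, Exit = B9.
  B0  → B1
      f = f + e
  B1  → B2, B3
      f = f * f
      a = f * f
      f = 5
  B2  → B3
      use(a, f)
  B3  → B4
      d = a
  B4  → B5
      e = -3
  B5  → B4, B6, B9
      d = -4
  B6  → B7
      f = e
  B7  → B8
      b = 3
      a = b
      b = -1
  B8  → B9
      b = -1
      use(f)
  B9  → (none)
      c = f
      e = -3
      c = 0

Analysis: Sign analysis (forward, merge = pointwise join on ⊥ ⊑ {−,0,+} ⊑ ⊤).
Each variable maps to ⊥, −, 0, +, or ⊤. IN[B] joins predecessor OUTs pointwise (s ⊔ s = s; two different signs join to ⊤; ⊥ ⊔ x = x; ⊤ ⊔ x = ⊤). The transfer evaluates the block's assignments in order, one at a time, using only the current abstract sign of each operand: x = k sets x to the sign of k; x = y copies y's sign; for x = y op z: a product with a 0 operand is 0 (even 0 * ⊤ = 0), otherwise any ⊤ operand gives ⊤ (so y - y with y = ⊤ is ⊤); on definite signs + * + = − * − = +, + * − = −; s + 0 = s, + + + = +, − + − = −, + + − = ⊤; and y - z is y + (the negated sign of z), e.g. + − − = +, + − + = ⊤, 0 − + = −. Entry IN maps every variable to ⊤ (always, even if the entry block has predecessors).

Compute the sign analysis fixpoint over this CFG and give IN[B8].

Per-block solution:
  B0: | IN=(all ⊤) | OUT=(all ⊤)
  B1: | IN=(all ⊤) | OUT={f:+; rest ⊤}
  B2: | IN={f:+; rest ⊤} | OUT={f:+; rest ⊤}
  B3: | IN={f:+; rest ⊤} | OUT={f:+; rest ⊤}
  B4: | IN={f:+; rest ⊤} | OUT={e:-, f:+; rest ⊤}
  B5: | IN={e:-, f:+; rest ⊤} | OUT={d:-, e:-, f:+; rest ⊤}
  B6: | IN={d:-, e:-, f:+; rest ⊤} | OUT={d:-, e:-, f:-; rest ⊤}
  B7: | IN={d:-, e:-, f:-; rest ⊤} | OUT={a:+, b:-, d:-, e:-, f:-; rest ⊤}
  B8: | IN={a:+, b:-, d:-, e:-, f:-; rest ⊤} | OUT={a:+, b:-, d:-, e:-, f:-; rest ⊤}
  B9: | IN={d:-, e:-; rest ⊤} | OUT={c:0, d:-, e:-; rest ⊤}

Merge at B8: IN[B8] = OUT[B7] = {a: +, b: -, c: ⊤, d: -, e: -, f: -}

Answer: {a: +, b: -, c: ⊤, d: -, e: -, f: -}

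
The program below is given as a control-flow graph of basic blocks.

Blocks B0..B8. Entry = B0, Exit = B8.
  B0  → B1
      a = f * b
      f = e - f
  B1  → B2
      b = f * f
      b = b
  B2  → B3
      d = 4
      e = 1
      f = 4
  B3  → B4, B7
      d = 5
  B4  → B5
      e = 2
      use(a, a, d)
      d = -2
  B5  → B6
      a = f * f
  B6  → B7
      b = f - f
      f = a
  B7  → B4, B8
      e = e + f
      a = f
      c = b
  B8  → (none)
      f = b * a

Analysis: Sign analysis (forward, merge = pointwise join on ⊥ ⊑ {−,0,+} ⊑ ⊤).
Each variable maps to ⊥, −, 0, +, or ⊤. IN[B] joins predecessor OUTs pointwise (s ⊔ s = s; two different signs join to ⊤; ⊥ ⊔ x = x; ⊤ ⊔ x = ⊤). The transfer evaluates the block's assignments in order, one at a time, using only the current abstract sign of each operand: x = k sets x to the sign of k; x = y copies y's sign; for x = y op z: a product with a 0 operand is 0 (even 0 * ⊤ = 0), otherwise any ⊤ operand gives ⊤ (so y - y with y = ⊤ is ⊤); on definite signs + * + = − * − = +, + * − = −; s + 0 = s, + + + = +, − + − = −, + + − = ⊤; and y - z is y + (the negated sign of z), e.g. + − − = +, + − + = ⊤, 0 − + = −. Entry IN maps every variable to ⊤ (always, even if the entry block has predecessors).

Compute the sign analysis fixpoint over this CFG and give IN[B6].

Fixpoint table:
  B0:   IN=(all ⊤)   OUT=(all ⊤)
  B1:   IN=(all ⊤)   OUT=(all ⊤)
  B2:   IN=(all ⊤)   OUT={d:+, e:+, f:+; rest ⊤}
  B3:   IN={d:+, e:+, f:+; rest ⊤}   OUT={d:+, e:+, f:+; rest ⊤}
  B4:   IN={e:+, f:+; rest ⊤}   OUT={d:-, e:+, f:+; rest ⊤}
  B5:   IN={d:-, e:+, f:+; rest ⊤}   OUT={a:+, d:-, e:+, f:+; rest ⊤}
  B6:   IN={a:+, d:-, e:+, f:+; rest ⊤}   OUT={a:+, d:-, e:+, f:+; rest ⊤}
  B7:   IN={e:+, f:+; rest ⊤}   OUT={a:+, e:+, f:+; rest ⊤}
  B8:   IN={a:+, e:+, f:+; rest ⊤}   OUT={a:+, e:+; rest ⊤}

Merge at B6: IN[B6] = OUT[B5] = {a: +, b: ⊤, c: ⊤, d: -, e: +, f: +}

Answer: {a: +, b: ⊤, c: ⊤, d: -, e: +, f: +}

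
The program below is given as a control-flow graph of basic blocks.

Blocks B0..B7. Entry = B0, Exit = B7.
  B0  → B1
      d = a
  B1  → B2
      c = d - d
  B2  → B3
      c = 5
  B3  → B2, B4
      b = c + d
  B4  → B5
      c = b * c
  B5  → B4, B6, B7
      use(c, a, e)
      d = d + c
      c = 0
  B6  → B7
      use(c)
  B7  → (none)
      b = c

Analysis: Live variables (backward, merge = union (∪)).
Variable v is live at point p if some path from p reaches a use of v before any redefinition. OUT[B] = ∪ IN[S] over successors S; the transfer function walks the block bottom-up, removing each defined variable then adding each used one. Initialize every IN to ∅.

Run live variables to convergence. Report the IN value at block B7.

Per-block solution:
  B0:  IN={a, e}  OUT={a, d, e}
  B1:  IN={a, d, e}  OUT={a, d, e}
  B2:  IN={a, d, e}  OUT={a, c, d, e}
  B3:  IN={a, c, d, e}  OUT={a, b, c, d, e}
  B4:  IN={a, b, c, d, e}  OUT={a, b, c, d, e}
  B5:  IN={a, b, c, d, e}  OUT={a, b, c, d, e}
  B6:  IN={c}  OUT={c}
  B7:  IN={c}  OUT={}

B7 is the boundary node: OUT[B7] = {}
Applying B7's transfer function to that OUT value gives IN[B7] (row B7 above).

Answer: {c}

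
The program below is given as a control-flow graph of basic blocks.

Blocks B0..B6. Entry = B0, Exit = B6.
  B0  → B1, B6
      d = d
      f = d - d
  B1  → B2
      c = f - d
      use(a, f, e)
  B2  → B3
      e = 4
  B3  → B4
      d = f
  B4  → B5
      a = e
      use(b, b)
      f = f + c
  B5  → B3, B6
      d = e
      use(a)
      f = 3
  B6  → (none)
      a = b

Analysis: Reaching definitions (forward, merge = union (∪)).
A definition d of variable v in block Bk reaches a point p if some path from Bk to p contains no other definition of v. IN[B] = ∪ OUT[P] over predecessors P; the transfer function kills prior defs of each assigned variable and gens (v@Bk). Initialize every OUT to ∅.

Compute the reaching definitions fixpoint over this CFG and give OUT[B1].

Fixpoint table:
  B0:  IN={}  OUT={d@B0, f@B0}
  B1:  IN={d@B0, f@B0}  OUT={c@B1, d@B0, f@B0}
  B2:  IN={c@B1, d@B0, f@B0}  OUT={c@B1, d@B0, e@B2, f@B0}
  B3:  IN={a@B4, c@B1, d@B0, d@B5, e@B2, f@B0, f@B5}  OUT={a@B4, c@B1, d@B3, e@B2, f@B0, f@B5}
  B4:  IN={a@B4, c@B1, d@B3, e@B2, f@B0, f@B5}  OUT={a@B4, c@B1, d@B3, e@B2, f@B4}
  B5:  IN={a@B4, c@B1, d@B3, e@B2, f@B4}  OUT={a@B4, c@B1, d@B5, e@B2, f@B5}
  B6:  IN={a@B4, c@B1, d@B0, d@B5, e@B2, f@B0, f@B5}  OUT={a@B6, c@B1, d@B0, d@B5, e@B2, f@B0, f@B5}

Merge at B1: IN[B1] = OUT[B0] = {d@B0, f@B0}
Applying B1's transfer function to that IN value gives OUT[B1] (row B1 above).

Answer: {c@B1, d@B0, f@B0}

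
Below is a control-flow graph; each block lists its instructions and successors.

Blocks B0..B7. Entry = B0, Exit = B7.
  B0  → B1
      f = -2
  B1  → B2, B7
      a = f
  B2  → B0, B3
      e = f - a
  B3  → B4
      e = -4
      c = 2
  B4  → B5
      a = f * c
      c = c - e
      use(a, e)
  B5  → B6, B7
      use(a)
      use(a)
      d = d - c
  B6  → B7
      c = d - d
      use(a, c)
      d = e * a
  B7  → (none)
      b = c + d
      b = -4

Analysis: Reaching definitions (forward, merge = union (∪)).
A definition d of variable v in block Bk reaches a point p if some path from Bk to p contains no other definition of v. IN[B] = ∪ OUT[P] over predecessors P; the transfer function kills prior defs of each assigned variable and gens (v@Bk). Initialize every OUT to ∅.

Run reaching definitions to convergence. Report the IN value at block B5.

Answer: {a@B4, c@B4, e@B3, f@B0}

Derivation:
Fixpoint table:
  B0: | IN={a@B1, e@B2, f@B0} | OUT={a@B1, e@B2, f@B0}
  B1: | IN={a@B1, e@B2, f@B0} | OUT={a@B1, e@B2, f@B0}
  B2: | IN={a@B1, e@B2, f@B0} | OUT={a@B1, e@B2, f@B0}
  B3: | IN={a@B1, e@B2, f@B0} | OUT={a@B1, c@B3, e@B3, f@B0}
  B4: | IN={a@B1, c@B3, e@B3, f@B0} | OUT={a@B4, c@B4, e@B3, f@B0}
  B5: | IN={a@B4, c@B4, e@B3, f@B0} | OUT={a@B4, c@B4, d@B5, e@B3, f@B0}
  B6: | IN={a@B4, c@B4, d@B5, e@B3, f@B0} | OUT={a@B4, c@B6, d@B6, e@B3, f@B0}
  B7: | IN={a@B1, a@B4, c@B4, c@B6, d@B5, d@B6, e@B2, e@B3, f@B0} | OUT={a@B1, a@B4, b@B7, c@B4, c@B6, d@B5, d@B6, e@B2, e@B3, f@B0}

Merge at B5: IN[B5] = OUT[B4] = {a@B4, c@B4, e@B3, f@B0}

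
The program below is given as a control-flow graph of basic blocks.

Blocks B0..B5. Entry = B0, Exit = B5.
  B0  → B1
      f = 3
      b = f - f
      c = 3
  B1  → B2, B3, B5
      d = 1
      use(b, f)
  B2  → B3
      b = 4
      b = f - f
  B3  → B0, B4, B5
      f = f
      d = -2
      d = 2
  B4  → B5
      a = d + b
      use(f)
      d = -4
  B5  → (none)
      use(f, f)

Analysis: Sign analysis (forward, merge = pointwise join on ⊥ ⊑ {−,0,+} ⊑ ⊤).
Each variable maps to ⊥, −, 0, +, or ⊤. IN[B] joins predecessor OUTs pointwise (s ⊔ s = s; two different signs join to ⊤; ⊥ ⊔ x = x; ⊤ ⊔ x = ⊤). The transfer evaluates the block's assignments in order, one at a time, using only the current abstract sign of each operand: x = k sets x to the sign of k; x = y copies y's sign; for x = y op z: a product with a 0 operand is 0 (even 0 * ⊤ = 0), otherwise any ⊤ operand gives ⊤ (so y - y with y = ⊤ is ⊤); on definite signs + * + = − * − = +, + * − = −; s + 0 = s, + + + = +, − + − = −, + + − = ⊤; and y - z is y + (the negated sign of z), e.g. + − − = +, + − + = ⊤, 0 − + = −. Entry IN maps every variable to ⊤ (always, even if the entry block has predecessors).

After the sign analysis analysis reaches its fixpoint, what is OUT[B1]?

Answer: {a: ⊤, b: ⊤, c: +, d: +, e: ⊤, f: +}

Derivation:
Converged values:
  B0:  IN=(all ⊤)  OUT={c:+, f:+; rest ⊤}
  B1:  IN={c:+, f:+; rest ⊤}  OUT={c:+, d:+, f:+; rest ⊤}
  B2:  IN={c:+, d:+, f:+; rest ⊤}  OUT={c:+, d:+, f:+; rest ⊤}
  B3:  IN={c:+, d:+, f:+; rest ⊤}  OUT={c:+, d:+, f:+; rest ⊤}
  B4:  IN={c:+, d:+, f:+; rest ⊤}  OUT={c:+, d:-, f:+; rest ⊤}
  B5:  IN={c:+, f:+; rest ⊤}  OUT={c:+, f:+; rest ⊤}

Merge at B1: IN[B1] = OUT[B0] = {a: ⊤, b: ⊤, c: +, d: ⊤, e: ⊤, f: +}
Applying B1's transfer function to that IN value gives OUT[B1] (row B1 above).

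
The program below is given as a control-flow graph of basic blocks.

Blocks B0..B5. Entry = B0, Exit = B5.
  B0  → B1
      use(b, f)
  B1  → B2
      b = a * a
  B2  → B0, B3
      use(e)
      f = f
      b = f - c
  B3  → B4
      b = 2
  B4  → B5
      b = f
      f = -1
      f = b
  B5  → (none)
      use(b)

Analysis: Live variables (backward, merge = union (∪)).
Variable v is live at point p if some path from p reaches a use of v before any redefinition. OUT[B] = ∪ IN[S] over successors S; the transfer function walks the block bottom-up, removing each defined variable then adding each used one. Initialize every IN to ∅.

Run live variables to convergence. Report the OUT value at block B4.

Answer: {b}

Derivation:
Converged values:
  B0:   IN={a, b, c, e, f}   OUT={a, c, e, f}
  B1:   IN={a, c, e, f}   OUT={a, c, e, f}
  B2:   IN={a, c, e, f}   OUT={a, b, c, e, f}
  B3:   IN={f}   OUT={f}
  B4:   IN={f}   OUT={b}
  B5:   IN={b}   OUT={}

Merge at B4: OUT[B4] = IN[B5] = {b}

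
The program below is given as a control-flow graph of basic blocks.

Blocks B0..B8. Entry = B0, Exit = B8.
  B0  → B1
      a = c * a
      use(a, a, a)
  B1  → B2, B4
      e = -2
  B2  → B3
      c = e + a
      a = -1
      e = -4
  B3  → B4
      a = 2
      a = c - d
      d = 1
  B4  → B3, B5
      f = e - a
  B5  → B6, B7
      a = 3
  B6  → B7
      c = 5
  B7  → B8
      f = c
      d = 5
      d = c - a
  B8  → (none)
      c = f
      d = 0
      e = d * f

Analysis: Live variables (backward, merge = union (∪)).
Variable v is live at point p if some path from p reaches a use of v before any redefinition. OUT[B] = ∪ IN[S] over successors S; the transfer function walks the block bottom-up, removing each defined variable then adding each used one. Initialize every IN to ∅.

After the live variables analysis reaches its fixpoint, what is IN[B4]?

Answer: {a, c, d, e}

Trace:
Fixpoint table:
  B0: | IN={a, c, d} | OUT={a, c, d}
  B1: | IN={a, c, d} | OUT={a, c, d, e}
  B2: | IN={a, d, e} | OUT={c, d, e}
  B3: | IN={c, d, e} | OUT={a, c, d, e}
  B4: | IN={a, c, d, e} | OUT={c, d, e}
  B5: | IN={c} | OUT={a, c}
  B6: | IN={a} | OUT={a, c}
  B7: | IN={a, c} | OUT={f}
  B8: | IN={f} | OUT={}

Merge at B4: OUT[B4] = IN[B3] ⊔ IN[B5] = {c, d, e}
Applying B4's transfer function to that OUT value gives IN[B4] (row B4 above).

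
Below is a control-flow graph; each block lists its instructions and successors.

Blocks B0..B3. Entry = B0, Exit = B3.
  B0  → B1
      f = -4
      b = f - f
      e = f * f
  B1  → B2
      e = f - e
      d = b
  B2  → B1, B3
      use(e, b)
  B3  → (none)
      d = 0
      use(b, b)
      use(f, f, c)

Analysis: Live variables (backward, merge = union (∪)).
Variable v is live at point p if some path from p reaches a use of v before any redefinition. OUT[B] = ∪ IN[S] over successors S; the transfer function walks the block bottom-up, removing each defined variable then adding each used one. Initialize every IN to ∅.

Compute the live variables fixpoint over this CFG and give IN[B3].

Converged values:
  B0:  IN={c}  OUT={b, c, e, f}
  B1:  IN={b, c, e, f}  OUT={b, c, e, f}
  B2:  IN={b, c, e, f}  OUT={b, c, e, f}
  B3:  IN={b, c, f}  OUT={}

B3 is the boundary node: OUT[B3] = {}
Applying B3's transfer function to that OUT value gives IN[B3] (row B3 above).

Answer: {b, c, f}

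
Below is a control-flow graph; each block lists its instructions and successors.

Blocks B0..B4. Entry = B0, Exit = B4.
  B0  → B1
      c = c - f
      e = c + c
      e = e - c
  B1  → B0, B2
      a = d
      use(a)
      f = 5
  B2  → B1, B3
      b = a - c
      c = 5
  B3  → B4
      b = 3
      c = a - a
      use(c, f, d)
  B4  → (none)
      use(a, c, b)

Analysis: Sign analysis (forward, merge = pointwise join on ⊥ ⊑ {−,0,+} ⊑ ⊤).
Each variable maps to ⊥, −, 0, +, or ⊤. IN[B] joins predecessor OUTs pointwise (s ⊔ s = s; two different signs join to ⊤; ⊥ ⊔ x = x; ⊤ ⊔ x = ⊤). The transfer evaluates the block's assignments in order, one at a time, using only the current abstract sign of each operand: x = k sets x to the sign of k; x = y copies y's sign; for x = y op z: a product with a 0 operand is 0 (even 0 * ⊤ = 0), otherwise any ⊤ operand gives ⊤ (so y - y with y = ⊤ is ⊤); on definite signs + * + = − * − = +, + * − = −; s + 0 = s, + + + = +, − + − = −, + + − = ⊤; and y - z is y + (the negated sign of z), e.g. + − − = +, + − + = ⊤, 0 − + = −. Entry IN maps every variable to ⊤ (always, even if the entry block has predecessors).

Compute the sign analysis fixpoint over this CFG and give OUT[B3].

Fixpoint table:
  B0: | IN=(all ⊤) | OUT=(all ⊤)
  B1: | IN=(all ⊤) | OUT={f:+; rest ⊤}
  B2: | IN={f:+; rest ⊤} | OUT={c:+, f:+; rest ⊤}
  B3: | IN={c:+, f:+; rest ⊤} | OUT={b:+, f:+; rest ⊤}
  B4: | IN={b:+, f:+; rest ⊤} | OUT={b:+, f:+; rest ⊤}

Merge at B3: IN[B3] = OUT[B2] = {a: ⊤, b: ⊤, c: +, d: ⊤, e: ⊤, f: +}
Applying B3's transfer function to that IN value gives OUT[B3] (row B3 above).

Answer: {a: ⊤, b: +, c: ⊤, d: ⊤, e: ⊤, f: +}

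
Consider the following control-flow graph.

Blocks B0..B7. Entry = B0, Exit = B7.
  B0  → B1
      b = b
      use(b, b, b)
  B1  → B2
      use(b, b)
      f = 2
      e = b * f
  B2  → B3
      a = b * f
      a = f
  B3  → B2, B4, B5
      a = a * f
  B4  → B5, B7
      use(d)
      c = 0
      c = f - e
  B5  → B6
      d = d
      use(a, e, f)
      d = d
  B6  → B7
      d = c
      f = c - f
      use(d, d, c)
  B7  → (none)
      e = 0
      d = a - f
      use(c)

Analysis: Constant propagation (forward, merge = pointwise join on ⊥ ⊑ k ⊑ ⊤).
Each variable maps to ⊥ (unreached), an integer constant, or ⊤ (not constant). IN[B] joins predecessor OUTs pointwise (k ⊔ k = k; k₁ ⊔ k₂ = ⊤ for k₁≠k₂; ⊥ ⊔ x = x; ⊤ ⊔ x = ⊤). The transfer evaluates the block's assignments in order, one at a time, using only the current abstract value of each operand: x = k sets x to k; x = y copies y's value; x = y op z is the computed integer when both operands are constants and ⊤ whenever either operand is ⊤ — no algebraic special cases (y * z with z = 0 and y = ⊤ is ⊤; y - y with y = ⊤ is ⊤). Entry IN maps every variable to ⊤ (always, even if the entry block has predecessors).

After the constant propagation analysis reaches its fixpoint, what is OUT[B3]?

Fixpoint table:
  B0: | IN=(all ⊤) | OUT=(all ⊤)
  B1: | IN=(all ⊤) | OUT={f:2; rest ⊤}
  B2: | IN={f:2; rest ⊤} | OUT={a:2, f:2; rest ⊤}
  B3: | IN={a:2, f:2; rest ⊤} | OUT={a:4, f:2; rest ⊤}
  B4: | IN={a:4, f:2; rest ⊤} | OUT={a:4, f:2; rest ⊤}
  B5: | IN={a:4, f:2; rest ⊤} | OUT={a:4, f:2; rest ⊤}
  B6: | IN={a:4, f:2; rest ⊤} | OUT={a:4; rest ⊤}
  B7: | IN={a:4; rest ⊤} | OUT={a:4, e:0; rest ⊤}

Merge at B3: IN[B3] = OUT[B2] = {a: 2, b: ⊤, c: ⊤, d: ⊤, e: ⊤, f: 2}
Applying B3's transfer function to that IN value gives OUT[B3] (row B3 above).

Answer: {a: 4, b: ⊤, c: ⊤, d: ⊤, e: ⊤, f: 2}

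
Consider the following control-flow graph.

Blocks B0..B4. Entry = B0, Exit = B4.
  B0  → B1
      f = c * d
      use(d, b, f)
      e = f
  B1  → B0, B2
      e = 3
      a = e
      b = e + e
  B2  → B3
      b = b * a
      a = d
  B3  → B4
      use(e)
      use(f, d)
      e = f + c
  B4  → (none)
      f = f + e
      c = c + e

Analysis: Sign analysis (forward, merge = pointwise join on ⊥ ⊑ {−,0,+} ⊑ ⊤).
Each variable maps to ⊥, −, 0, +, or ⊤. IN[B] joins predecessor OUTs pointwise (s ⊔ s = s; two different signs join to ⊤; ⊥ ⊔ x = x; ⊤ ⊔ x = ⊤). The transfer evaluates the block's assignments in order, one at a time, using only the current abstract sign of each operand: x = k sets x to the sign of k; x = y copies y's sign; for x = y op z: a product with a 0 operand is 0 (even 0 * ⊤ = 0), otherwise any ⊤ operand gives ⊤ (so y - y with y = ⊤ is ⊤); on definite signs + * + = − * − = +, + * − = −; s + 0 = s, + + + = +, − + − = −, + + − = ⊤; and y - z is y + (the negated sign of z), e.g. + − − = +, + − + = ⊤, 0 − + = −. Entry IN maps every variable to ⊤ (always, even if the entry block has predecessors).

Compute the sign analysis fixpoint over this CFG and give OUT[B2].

Answer: {a: ⊤, b: +, c: ⊤, d: ⊤, e: +, f: ⊤}

Derivation:
Converged values:
  B0: | IN=(all ⊤) | OUT=(all ⊤)
  B1: | IN=(all ⊤) | OUT={a:+, b:+, e:+; rest ⊤}
  B2: | IN={a:+, b:+, e:+; rest ⊤} | OUT={b:+, e:+; rest ⊤}
  B3: | IN={b:+, e:+; rest ⊤} | OUT={b:+; rest ⊤}
  B4: | IN={b:+; rest ⊤} | OUT={b:+; rest ⊤}

Merge at B2: IN[B2] = OUT[B1] = {a: +, b: +, c: ⊤, d: ⊤, e: +, f: ⊤}
Applying B2's transfer function to that IN value gives OUT[B2] (row B2 above).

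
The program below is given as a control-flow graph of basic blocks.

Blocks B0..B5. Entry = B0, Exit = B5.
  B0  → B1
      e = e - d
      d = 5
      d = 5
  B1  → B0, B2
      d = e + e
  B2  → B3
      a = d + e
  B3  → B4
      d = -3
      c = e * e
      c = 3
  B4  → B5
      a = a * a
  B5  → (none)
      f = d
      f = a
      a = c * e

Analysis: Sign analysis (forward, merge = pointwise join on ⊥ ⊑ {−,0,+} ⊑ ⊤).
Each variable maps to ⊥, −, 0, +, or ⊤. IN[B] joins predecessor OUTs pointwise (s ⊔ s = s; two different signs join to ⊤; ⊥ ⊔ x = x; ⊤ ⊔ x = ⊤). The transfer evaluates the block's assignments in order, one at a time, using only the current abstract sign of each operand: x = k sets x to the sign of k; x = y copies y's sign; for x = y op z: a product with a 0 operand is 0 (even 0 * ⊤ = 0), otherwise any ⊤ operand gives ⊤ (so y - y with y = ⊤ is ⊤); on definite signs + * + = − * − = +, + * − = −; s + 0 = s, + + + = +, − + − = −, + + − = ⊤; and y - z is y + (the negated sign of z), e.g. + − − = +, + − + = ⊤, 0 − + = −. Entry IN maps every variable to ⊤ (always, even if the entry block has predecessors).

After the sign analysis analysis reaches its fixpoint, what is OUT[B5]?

Answer: {a: ⊤, b: ⊤, c: +, d: -, e: ⊤, f: ⊤}

Trace:
Converged values:
  B0:  IN=(all ⊤)  OUT={d:+; rest ⊤}
  B1:  IN={d:+; rest ⊤}  OUT=(all ⊤)
  B2:  IN=(all ⊤)  OUT=(all ⊤)
  B3:  IN=(all ⊤)  OUT={c:+, d:-; rest ⊤}
  B4:  IN={c:+, d:-; rest ⊤}  OUT={c:+, d:-; rest ⊤}
  B5:  IN={c:+, d:-; rest ⊤}  OUT={c:+, d:-; rest ⊤}

Merge at B5: IN[B5] = OUT[B4] = {a: ⊤, b: ⊤, c: +, d: -, e: ⊤, f: ⊤}
Applying B5's transfer function to that IN value gives OUT[B5] (row B5 above).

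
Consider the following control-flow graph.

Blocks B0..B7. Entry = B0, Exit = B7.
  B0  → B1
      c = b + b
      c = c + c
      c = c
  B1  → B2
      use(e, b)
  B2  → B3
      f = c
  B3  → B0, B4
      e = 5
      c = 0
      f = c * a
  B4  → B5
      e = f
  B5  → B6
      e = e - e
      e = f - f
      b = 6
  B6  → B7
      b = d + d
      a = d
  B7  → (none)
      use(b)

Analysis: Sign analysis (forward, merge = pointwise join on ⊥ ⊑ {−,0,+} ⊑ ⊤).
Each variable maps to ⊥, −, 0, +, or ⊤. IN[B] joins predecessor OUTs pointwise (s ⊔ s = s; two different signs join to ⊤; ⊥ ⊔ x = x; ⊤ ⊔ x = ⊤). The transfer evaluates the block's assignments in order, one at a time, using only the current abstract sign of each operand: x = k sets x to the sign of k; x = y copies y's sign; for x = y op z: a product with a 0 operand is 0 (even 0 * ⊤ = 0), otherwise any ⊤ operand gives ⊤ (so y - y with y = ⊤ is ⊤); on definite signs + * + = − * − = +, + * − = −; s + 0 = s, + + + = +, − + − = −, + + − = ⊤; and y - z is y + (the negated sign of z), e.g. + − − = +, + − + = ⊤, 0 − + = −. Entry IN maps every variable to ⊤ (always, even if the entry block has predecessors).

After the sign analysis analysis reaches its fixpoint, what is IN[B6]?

Converged values:
  B0:  IN=(all ⊤)  OUT=(all ⊤)
  B1:  IN=(all ⊤)  OUT=(all ⊤)
  B2:  IN=(all ⊤)  OUT=(all ⊤)
  B3:  IN=(all ⊤)  OUT={c:0, e:+, f:0; rest ⊤}
  B4:  IN={c:0, e:+, f:0; rest ⊤}  OUT={c:0, e:0, f:0; rest ⊤}
  B5:  IN={c:0, e:0, f:0; rest ⊤}  OUT={b:+, c:0, e:0, f:0; rest ⊤}
  B6:  IN={b:+, c:0, e:0, f:0; rest ⊤}  OUT={c:0, e:0, f:0; rest ⊤}
  B7:  IN={c:0, e:0, f:0; rest ⊤}  OUT={c:0, e:0, f:0; rest ⊤}

Merge at B6: IN[B6] = OUT[B5] = {a: ⊤, b: +, c: 0, d: ⊤, e: 0, f: 0}

Answer: {a: ⊤, b: +, c: 0, d: ⊤, e: 0, f: 0}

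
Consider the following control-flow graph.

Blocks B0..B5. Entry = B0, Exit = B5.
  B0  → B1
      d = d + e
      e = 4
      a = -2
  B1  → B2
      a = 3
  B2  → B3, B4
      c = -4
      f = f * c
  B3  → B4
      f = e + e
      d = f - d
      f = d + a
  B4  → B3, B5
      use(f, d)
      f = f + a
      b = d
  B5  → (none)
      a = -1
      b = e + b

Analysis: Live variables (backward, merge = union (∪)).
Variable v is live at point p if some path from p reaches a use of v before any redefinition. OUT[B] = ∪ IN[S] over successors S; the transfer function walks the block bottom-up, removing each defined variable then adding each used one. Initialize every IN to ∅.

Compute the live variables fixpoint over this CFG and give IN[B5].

Fixpoint table:
  B0:  IN={d, e, f}  OUT={d, e, f}
  B1:  IN={d, e, f}  OUT={a, d, e, f}
  B2:  IN={a, d, e, f}  OUT={a, d, e, f}
  B3:  IN={a, d, e}  OUT={a, d, e, f}
  B4:  IN={a, d, e, f}  OUT={a, b, d, e}
  B5:  IN={b, e}  OUT={}

B5 is the boundary node: OUT[B5] = {}
Applying B5's transfer function to that OUT value gives IN[B5] (row B5 above).

Answer: {b, e}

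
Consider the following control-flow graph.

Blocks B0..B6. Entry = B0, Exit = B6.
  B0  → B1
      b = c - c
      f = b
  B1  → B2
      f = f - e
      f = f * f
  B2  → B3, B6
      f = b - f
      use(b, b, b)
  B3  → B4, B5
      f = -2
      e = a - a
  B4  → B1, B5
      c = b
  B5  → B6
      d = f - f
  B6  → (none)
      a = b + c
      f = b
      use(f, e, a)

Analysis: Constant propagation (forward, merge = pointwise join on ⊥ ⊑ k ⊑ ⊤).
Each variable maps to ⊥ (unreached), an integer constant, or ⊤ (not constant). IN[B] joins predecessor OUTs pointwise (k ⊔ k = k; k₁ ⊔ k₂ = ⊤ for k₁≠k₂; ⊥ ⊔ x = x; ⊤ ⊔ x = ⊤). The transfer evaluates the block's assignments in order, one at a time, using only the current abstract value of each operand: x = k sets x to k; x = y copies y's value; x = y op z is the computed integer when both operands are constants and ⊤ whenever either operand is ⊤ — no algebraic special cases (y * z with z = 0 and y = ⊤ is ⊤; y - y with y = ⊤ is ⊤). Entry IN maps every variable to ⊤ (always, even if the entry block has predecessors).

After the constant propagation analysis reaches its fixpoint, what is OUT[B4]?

Fixpoint table:
  B0: | IN=(all ⊤) | OUT=(all ⊤)
  B1: | IN=(all ⊤) | OUT=(all ⊤)
  B2: | IN=(all ⊤) | OUT=(all ⊤)
  B3: | IN=(all ⊤) | OUT={f:-2; rest ⊤}
  B4: | IN={f:-2; rest ⊤} | OUT={f:-2; rest ⊤}
  B5: | IN={f:-2; rest ⊤} | OUT={d:0, f:-2; rest ⊤}
  B6: | IN=(all ⊤) | OUT=(all ⊤)

Merge at B4: IN[B4] = OUT[B3] = {a: ⊤, b: ⊤, c: ⊤, d: ⊤, e: ⊤, f: -2}
Applying B4's transfer function to that IN value gives OUT[B4] (row B4 above).

Answer: {a: ⊤, b: ⊤, c: ⊤, d: ⊤, e: ⊤, f: -2}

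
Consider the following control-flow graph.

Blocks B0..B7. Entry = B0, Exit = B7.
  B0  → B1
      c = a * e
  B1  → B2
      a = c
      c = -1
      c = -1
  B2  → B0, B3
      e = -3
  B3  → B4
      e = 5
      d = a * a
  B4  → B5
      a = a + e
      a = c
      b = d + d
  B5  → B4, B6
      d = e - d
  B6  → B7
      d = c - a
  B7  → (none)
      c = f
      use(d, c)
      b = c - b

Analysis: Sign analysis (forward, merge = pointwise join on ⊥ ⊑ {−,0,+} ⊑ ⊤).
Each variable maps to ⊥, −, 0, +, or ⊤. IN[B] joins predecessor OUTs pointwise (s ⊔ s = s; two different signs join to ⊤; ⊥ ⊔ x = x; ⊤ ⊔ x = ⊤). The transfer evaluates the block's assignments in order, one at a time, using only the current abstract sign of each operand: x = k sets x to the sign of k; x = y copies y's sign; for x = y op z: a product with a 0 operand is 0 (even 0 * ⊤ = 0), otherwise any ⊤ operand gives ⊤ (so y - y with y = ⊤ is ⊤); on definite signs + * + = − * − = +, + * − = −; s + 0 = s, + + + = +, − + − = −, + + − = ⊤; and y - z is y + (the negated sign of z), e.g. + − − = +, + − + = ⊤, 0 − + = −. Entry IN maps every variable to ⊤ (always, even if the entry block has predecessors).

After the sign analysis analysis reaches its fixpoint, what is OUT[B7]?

Answer: {a: -, b: ⊤, c: ⊤, d: ⊤, e: +, f: ⊤}

Trace:
Converged values:
  B0:   IN=(all ⊤)   OUT=(all ⊤)
  B1:   IN=(all ⊤)   OUT={c:-; rest ⊤}
  B2:   IN={c:-; rest ⊤}   OUT={c:-, e:-; rest ⊤}
  B3:   IN={c:-, e:-; rest ⊤}   OUT={c:-, e:+; rest ⊤}
  B4:   IN={c:-, e:+; rest ⊤}   OUT={a:-, c:-, e:+; rest ⊤}
  B5:   IN={a:-, c:-, e:+; rest ⊤}   OUT={a:-, c:-, e:+; rest ⊤}
  B6:   IN={a:-, c:-, e:+; rest ⊤}   OUT={a:-, c:-, e:+; rest ⊤}
  B7:   IN={a:-, c:-, e:+; rest ⊤}   OUT={a:-, e:+; rest ⊤}

Merge at B7: IN[B7] = OUT[B6] = {a: -, b: ⊤, c: -, d: ⊤, e: +, f: ⊤}
Applying B7's transfer function to that IN value gives OUT[B7] (row B7 above).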